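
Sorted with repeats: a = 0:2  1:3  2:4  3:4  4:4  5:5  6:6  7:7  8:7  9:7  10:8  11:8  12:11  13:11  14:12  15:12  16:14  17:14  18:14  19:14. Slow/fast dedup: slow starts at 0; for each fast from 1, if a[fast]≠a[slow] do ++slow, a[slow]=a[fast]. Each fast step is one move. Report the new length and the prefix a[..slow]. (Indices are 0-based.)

length 10; prefix = [2, 3, 4, 5, 6, 7, 8, 11, 12, 14]

(s=0,f=1) a[fast]=3≠a[slow]=2 write a[1]=3 → slow++,fast++
(s=1,f=2) a[fast]=4≠a[slow]=3 write a[2]=4 → slow++,fast++
(s=2,f=3) a[fast]=4=a[slow] dup → fast++
(s=2,f=4) a[fast]=4=a[slow] dup → fast++
(s=2,f=5) a[fast]=5≠a[slow]=4 write a[3]=5 → slow++,fast++
(s=3,f=6) a[fast]=6≠a[slow]=5 write a[4]=6 → slow++,fast++
(s=4,f=7) a[fast]=7≠a[slow]=6 write a[5]=7 → slow++,fast++
(s=5,f=8) a[fast]=7=a[slow] dup → fast++
(s=5,f=9) a[fast]=7=a[slow] dup → fast++
(s=5,f=10) a[fast]=8≠a[slow]=7 write a[6]=8 → slow++,fast++
(s=6,f=11) a[fast]=8=a[slow] dup → fast++
(s=6,f=12) a[fast]=11≠a[slow]=8 write a[7]=11 → slow++,fast++
(s=7,f=13) a[fast]=11=a[slow] dup → fast++
(s=7,f=14) a[fast]=12≠a[slow]=11 write a[8]=12 → slow++,fast++
(s=8,f=15) a[fast]=12=a[slow] dup → fast++
(s=8,f=16) a[fast]=14≠a[slow]=12 write a[9]=14 → slow++,fast++
(s=9,f=17) a[fast]=14=a[slow] dup → fast++
(s=9,f=18) a[fast]=14=a[slow] dup → fast++
(s=9,f=19) a[fast]=14=a[slow] dup → fast++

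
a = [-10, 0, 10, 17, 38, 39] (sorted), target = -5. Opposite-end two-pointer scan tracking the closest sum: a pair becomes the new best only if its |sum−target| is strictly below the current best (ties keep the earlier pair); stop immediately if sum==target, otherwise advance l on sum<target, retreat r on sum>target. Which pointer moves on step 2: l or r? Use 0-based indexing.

r

l=0 r=5: -10+39=29 d=34 *, r--
l=0 r=4: -10+38=28 d=33 *, r--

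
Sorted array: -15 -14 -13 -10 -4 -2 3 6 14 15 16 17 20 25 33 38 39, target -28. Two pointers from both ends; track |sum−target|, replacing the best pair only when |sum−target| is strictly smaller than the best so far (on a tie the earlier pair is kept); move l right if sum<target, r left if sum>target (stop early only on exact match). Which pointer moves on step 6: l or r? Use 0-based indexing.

l=0 r=16: -15+39=24 d=52 *, r--
l=0 r=15: -15+38=23 d=51 *, r--
l=0 r=14: -15+33=18 d=46 *, r--
l=0 r=13: -15+25=10 d=38 *, r--
l=0 r=12: -15+20=5 d=33 *, r--
l=0 r=11: -15+17=2 d=30 *, r--

r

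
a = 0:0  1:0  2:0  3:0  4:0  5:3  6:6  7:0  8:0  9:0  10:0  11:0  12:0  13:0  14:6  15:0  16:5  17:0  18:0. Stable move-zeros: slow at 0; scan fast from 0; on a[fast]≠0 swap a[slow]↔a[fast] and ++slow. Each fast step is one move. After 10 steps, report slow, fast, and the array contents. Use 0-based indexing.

(s=0,f=0) a[fast]=0 → fast++
(s=0,f=1) a[fast]=0 → fast++
(s=0,f=2) a[fast]=0 → fast++
(s=0,f=3) a[fast]=0 → fast++
(s=0,f=4) a[fast]=0 → fast++
(s=0,f=5) a[fast]=3≠0 swap→a[0]=3 → slow++,fast++
(s=1,f=6) a[fast]=6≠0 swap→a[1]=6 → slow++,fast++
(s=2,f=7) a[fast]=0 → fast++
(s=2,f=8) a[fast]=0 → fast++
(s=2,f=9) a[fast]=0 → fast++

slow=2, fast=10, a=[3, 6, 0, 0, 0, 0, 0, 0, 0, 0, 0, 0, 0, 0, 6, 0, 5, 0, 0]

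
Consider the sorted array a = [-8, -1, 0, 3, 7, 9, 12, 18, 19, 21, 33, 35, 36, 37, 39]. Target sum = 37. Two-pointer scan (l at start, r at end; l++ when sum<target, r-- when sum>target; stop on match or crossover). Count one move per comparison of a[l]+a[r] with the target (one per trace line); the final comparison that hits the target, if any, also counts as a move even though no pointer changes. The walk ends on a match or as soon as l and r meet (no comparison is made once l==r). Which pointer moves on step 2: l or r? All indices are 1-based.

l=1 r=15: -8+39=31 <37, l++
l=2 r=15: -1+39=38 >37, r--

r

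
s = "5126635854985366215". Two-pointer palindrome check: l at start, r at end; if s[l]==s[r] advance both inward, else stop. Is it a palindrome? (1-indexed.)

not a palindrome (mismatch at 9,11)

l=1 r=19: '5'=='5', l++,r--
l=2 r=18: '1'=='1', l++,r--
l=3 r=17: '2'=='2', l++,r--
l=4 r=16: '6'=='6', l++,r--
l=5 r=15: '6'=='6', l++,r--
l=6 r=14: '3'=='3', l++,r--
l=7 r=13: '5'=='5', l++,r--
l=8 r=12: '8'=='8', l++,r--
l=9 r=11: '5'!='9', stop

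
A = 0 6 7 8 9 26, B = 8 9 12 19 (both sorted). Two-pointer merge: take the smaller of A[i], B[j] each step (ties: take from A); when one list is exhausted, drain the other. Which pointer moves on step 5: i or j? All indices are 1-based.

j

i=1 j=1: A[i]=0<=B[j]=8 take 0, i++
i=2 j=1: A[i]=6<=B[j]=8 take 6, i++
i=3 j=1: A[i]=7<=B[j]=8 take 7, i++
i=4 j=1: A[i]=8<=B[j]=8 take 8, i++
i=5 j=1: A[i]=9>B[j]=8 take 8, j++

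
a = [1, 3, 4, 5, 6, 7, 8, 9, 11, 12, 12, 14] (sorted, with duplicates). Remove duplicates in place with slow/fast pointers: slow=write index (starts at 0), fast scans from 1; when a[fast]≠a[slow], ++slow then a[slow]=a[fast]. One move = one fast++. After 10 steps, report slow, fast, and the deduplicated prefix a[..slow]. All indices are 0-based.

slow=9, fast=11, prefix=[1, 3, 4, 5, 6, 7, 8, 9, 11, 12]

slow=0 fast=1: a[fast]=3≠a[slow]=1 write a[1]=3, slow++,fast++
slow=1 fast=2: a[fast]=4≠a[slow]=3 write a[2]=4, slow++,fast++
slow=2 fast=3: a[fast]=5≠a[slow]=4 write a[3]=5, slow++,fast++
slow=3 fast=4: a[fast]=6≠a[slow]=5 write a[4]=6, slow++,fast++
slow=4 fast=5: a[fast]=7≠a[slow]=6 write a[5]=7, slow++,fast++
slow=5 fast=6: a[fast]=8≠a[slow]=7 write a[6]=8, slow++,fast++
slow=6 fast=7: a[fast]=9≠a[slow]=8 write a[7]=9, slow++,fast++
slow=7 fast=8: a[fast]=11≠a[slow]=9 write a[8]=11, slow++,fast++
slow=8 fast=9: a[fast]=12≠a[slow]=11 write a[9]=12, slow++,fast++
slow=9 fast=10: a[fast]=12=a[slow] dup, fast++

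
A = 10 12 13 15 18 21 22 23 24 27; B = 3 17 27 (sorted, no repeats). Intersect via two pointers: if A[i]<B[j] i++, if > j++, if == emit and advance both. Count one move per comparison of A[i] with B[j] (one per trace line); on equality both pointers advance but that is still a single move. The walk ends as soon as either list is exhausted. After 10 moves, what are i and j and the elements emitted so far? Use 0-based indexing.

i=8, j=2, emitted=[]

[i=0,j=0] 10>3 → j++
[i=0,j=1] 10<17 → i++
[i=1,j=1] 12<17 → i++
[i=2,j=1] 13<17 → i++
[i=3,j=1] 15<17 → i++
[i=4,j=1] 18>17 → j++
[i=4,j=2] 18<27 → i++
[i=5,j=2] 21<27 → i++
[i=6,j=2] 22<27 → i++
[i=7,j=2] 23<27 → i++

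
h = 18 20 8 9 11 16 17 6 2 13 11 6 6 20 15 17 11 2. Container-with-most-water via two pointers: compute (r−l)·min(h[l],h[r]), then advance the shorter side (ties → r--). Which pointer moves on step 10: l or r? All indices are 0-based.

l=0 r=17: min(18,2)*17=34 best=34 *, r--
l=0 r=16: min(18,11)*16=176 best=176 *, r--
l=0 r=15: min(18,17)*15=255 best=255 *, r--
l=0 r=14: min(18,15)*14=210 best=255, r--
l=0 r=13: min(18,20)*13=234 best=255, l++
l=1 r=13: min(20,20)*12=240 best=255, r--
l=1 r=12: min(20,6)*11=66 best=255, r--
l=1 r=11: min(20,6)*10=60 best=255, r--
l=1 r=10: min(20,11)*9=99 best=255, r--
l=1 r=9: min(20,13)*8=104 best=255, r--

r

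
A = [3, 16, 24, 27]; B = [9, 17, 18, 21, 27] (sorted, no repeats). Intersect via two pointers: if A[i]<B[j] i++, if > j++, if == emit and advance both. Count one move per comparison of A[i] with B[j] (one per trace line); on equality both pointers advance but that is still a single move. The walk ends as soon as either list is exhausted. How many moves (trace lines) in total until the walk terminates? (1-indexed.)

[i=1,j=1] 3<9 → i++
[i=2,j=1] 16>9 → j++
[i=2,j=2] 16<17 → i++
[i=3,j=2] 24>17 → j++
[i=3,j=3] 24>18 → j++
[i=3,j=4] 24>21 → j++
[i=3,j=5] 24<27 → i++
[i=4,j=5] 27==27 emit → i++,j++

8 moves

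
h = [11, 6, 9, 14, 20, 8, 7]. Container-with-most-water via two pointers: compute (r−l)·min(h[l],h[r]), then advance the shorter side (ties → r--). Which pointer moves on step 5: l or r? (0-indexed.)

l=0 r=6: min(11,7)*6=42 best=42 *, r--
l=0 r=5: min(11,8)*5=40 best=42, r--
l=0 r=4: min(11,20)*4=44 best=44 *, l++
l=1 r=4: min(6,20)*3=18 best=44, l++
l=2 r=4: min(9,20)*2=18 best=44, l++

l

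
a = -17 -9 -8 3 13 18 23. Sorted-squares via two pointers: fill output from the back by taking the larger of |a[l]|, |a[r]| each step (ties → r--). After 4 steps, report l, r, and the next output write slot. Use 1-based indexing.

l=2, r=4, next write slot=3

[1,7] |-17|<=|23| out[7]=529 → r--
[1,6] |-17|<=|18| out[6]=324 → r--
[1,5] |-17|>|13| out[5]=289 → l++
[2,5] |-9|<=|13| out[4]=169 → r--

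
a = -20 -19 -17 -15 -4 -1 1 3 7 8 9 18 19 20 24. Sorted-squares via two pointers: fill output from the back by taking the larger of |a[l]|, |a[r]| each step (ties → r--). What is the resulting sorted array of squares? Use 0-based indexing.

[1, 1, 9, 16, 49, 64, 81, 225, 289, 324, 361, 361, 400, 400, 576]

[0,14] |-20|<=|24| out[14]=576 → r--
[0,13] |-20|<=|20| out[13]=400 → r--
[0,12] |-20|>|19| out[12]=400 → l++
[1,12] |-19|<=|19| out[11]=361 → r--
[1,11] |-19|>|18| out[10]=361 → l++
[2,11] |-17|<=|18| out[9]=324 → r--
[2,10] |-17|>|9| out[8]=289 → l++
[3,10] |-15|>|9| out[7]=225 → l++
[4,10] |-4|<=|9| out[6]=81 → r--
[4,9] |-4|<=|8| out[5]=64 → r--
[4,8] |-4|<=|7| out[4]=49 → r--
[4,7] |-4|>|3| out[3]=16 → l++
[5,7] |-1|<=|3| out[2]=9 → r--
[5,6] |-1|<=|1| out[1]=1 → r--
[5,5] |-1|<=|-1| out[0]=1 → r--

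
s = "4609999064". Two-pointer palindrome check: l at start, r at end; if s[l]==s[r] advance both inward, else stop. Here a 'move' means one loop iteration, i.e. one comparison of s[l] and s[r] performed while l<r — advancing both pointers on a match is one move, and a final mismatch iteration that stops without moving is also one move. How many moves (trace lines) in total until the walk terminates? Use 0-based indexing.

l=0 r=9: '4'=='4', l++,r--
l=1 r=8: '6'=='6', l++,r--
l=2 r=7: '0'=='0', l++,r--
l=3 r=6: '9'=='9', l++,r--
l=4 r=5: '9'=='9', l++,r--

5 moves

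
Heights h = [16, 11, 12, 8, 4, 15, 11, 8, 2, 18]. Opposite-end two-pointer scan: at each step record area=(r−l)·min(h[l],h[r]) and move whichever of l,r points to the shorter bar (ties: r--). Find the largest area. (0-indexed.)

[0,9] min(16,18)*9=144 best=144 * → l++
[1,9] min(11,18)*8=88 best=144 → l++
[2,9] min(12,18)*7=84 best=144 → l++
[3,9] min(8,18)*6=48 best=144 → l++
[4,9] min(4,18)*5=20 best=144 → l++
[5,9] min(15,18)*4=60 best=144 → l++
[6,9] min(11,18)*3=33 best=144 → l++
[7,9] min(8,18)*2=16 best=144 → l++
[8,9] min(2,18)*1=2 best=144 → l++

max area = 144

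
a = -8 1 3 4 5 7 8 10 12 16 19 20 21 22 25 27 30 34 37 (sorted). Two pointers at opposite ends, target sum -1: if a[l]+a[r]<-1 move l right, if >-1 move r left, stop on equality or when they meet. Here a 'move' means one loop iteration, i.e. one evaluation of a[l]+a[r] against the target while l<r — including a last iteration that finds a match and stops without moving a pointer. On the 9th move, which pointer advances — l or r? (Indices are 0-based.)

l=0 r=18: -8+37=29 >-1, r--
l=0 r=17: -8+34=26 >-1, r--
l=0 r=16: -8+30=22 >-1, r--
l=0 r=15: -8+27=19 >-1, r--
l=0 r=14: -8+25=17 >-1, r--
l=0 r=13: -8+22=14 >-1, r--
l=0 r=12: -8+21=13 >-1, r--
l=0 r=11: -8+20=12 >-1, r--
l=0 r=10: -8+19=11 >-1, r--

r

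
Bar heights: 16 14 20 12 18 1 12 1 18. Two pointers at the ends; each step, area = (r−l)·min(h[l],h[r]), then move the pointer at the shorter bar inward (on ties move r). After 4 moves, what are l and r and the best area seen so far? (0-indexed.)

[0,8] min(16,18)*8=128 best=128 * → l++
[1,8] min(14,18)*7=98 best=128 → l++
[2,8] min(20,18)*6=108 best=128 → r--
[2,7] min(20,1)*5=5 best=128 → r--

l=2, r=6, best area=128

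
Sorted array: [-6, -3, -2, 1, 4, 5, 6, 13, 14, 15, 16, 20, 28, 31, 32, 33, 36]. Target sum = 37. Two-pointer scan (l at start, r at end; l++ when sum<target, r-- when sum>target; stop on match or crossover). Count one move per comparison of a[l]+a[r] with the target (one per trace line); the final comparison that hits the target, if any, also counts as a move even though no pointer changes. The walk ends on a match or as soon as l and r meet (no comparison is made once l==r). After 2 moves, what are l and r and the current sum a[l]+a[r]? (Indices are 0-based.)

[0,16] -6+36=30 <37 → l++
[1,16] -3+36=33 <37 → l++

l=2, r=16, sum=34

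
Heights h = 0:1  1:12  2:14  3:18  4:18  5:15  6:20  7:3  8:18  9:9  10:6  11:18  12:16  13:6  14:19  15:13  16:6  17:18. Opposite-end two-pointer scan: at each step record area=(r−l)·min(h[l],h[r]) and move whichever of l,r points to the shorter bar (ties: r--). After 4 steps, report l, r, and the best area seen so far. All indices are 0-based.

l=0 r=17: min(1,18)*17=17 best=17 *, l++
l=1 r=17: min(12,18)*16=192 best=192 *, l++
l=2 r=17: min(14,18)*15=210 best=210 *, l++
l=3 r=17: min(18,18)*14=252 best=252 *, r--

l=3, r=16, best area=252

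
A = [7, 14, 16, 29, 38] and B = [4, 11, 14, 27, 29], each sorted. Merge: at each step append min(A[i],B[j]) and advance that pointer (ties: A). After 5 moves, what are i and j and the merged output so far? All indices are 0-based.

i=2, j=3, merged so far=[4, 7, 11, 14, 14]

i=0 j=0: A[i]=7>B[j]=4 take 4, j++
i=0 j=1: A[i]=7<=B[j]=11 take 7, i++
i=1 j=1: A[i]=14>B[j]=11 take 11, j++
i=1 j=2: A[i]=14<=B[j]=14 take 14, i++
i=2 j=2: A[i]=16>B[j]=14 take 14, j++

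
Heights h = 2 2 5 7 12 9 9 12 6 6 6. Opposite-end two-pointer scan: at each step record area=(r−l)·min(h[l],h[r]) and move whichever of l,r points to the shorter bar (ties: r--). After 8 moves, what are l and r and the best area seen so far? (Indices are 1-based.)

l=5, r=7, best area=42

l=1 r=11: min(2,6)*10=20 best=20 *, l++
l=2 r=11: min(2,6)*9=18 best=20, l++
l=3 r=11: min(5,6)*8=40 best=40 *, l++
l=4 r=11: min(7,6)*7=42 best=42 *, r--
l=4 r=10: min(7,6)*6=36 best=42, r--
l=4 r=9: min(7,6)*5=30 best=42, r--
l=4 r=8: min(7,12)*4=28 best=42, l++
l=5 r=8: min(12,12)*3=36 best=42, r--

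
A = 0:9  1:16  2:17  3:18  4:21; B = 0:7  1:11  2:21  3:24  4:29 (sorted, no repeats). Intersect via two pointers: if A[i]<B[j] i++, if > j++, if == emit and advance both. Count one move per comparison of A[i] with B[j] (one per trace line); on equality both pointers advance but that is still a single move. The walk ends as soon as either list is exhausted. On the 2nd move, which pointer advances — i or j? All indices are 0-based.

i=0 j=0: 9>7, j++
i=0 j=1: 9<11, i++

i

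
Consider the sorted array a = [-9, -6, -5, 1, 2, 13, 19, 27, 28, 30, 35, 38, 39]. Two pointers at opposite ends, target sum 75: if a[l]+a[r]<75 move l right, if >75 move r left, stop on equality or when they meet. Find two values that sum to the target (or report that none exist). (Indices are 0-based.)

no pair

[0,12] -9+39=30 <75 → l++
[1,12] -6+39=33 <75 → l++
[2,12] -5+39=34 <75 → l++
[3,12] 1+39=40 <75 → l++
[4,12] 2+39=41 <75 → l++
[5,12] 13+39=52 <75 → l++
[6,12] 19+39=58 <75 → l++
[7,12] 27+39=66 <75 → l++
[8,12] 28+39=67 <75 → l++
[9,12] 30+39=69 <75 → l++
[10,12] 35+39=74 <75 → l++
[11,12] 38+39=77 >75 → r--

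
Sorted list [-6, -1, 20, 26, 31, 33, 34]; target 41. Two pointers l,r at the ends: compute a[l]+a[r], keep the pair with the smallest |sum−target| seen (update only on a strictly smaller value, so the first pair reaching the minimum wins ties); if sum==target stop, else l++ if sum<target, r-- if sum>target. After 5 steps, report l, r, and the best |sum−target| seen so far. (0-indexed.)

l=0 r=6: -6+34=28 d=13 *, l++
l=1 r=6: -1+34=33 d=8 *, l++
l=2 r=6: 20+34=54 d=13, r--
l=2 r=5: 20+33=53 d=12, r--
l=2 r=4: 20+31=51 d=10, r--

l=2, r=3, best |Δ|=8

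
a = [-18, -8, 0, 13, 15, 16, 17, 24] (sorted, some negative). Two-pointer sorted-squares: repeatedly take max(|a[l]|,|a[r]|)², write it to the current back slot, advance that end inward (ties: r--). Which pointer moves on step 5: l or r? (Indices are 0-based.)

l=0 r=7: |-18|<=|24| out[7]=576, r--
l=0 r=6: |-18|>|17| out[6]=324, l++
l=1 r=6: |-8|<=|17| out[5]=289, r--
l=1 r=5: |-8|<=|16| out[4]=256, r--
l=1 r=4: |-8|<=|15| out[3]=225, r--

r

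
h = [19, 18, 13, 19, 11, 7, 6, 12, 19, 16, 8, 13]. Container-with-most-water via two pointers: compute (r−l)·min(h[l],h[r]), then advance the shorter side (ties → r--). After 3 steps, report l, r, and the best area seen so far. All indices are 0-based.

l=0, r=8, best area=144

l=0 r=11: min(19,13)*11=143 best=143 *, r--
l=0 r=10: min(19,8)*10=80 best=143, r--
l=0 r=9: min(19,16)*9=144 best=144 *, r--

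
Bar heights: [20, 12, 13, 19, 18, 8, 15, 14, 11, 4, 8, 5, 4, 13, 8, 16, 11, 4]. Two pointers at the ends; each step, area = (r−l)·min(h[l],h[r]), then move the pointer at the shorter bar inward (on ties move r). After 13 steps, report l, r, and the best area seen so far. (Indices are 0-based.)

[0,17] min(20,4)*17=68 best=68 * → r--
[0,16] min(20,11)*16=176 best=176 * → r--
[0,15] min(20,16)*15=240 best=240 * → r--
[0,14] min(20,8)*14=112 best=240 → r--
[0,13] min(20,13)*13=169 best=240 → r--
[0,12] min(20,4)*12=48 best=240 → r--
[0,11] min(20,5)*11=55 best=240 → r--
[0,10] min(20,8)*10=80 best=240 → r--
[0,9] min(20,4)*9=36 best=240 → r--
[0,8] min(20,11)*8=88 best=240 → r--
[0,7] min(20,14)*7=98 best=240 → r--
[0,6] min(20,15)*6=90 best=240 → r--
[0,5] min(20,8)*5=40 best=240 → r--

l=0, r=4, best area=240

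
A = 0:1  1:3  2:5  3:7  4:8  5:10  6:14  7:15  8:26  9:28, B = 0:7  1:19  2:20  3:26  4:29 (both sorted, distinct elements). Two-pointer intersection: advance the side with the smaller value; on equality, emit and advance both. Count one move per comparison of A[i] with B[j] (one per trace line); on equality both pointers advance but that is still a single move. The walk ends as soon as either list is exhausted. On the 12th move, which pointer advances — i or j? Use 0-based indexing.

[i=0,j=0] 1<7 → i++
[i=1,j=0] 3<7 → i++
[i=2,j=0] 5<7 → i++
[i=3,j=0] 7==7 emit → i++,j++
[i=4,j=1] 8<19 → i++
[i=5,j=1] 10<19 → i++
[i=6,j=1] 14<19 → i++
[i=7,j=1] 15<19 → i++
[i=8,j=1] 26>19 → j++
[i=8,j=2] 26>20 → j++
[i=8,j=3] 26==26 emit → i++,j++
[i=9,j=4] 28<29 → i++

i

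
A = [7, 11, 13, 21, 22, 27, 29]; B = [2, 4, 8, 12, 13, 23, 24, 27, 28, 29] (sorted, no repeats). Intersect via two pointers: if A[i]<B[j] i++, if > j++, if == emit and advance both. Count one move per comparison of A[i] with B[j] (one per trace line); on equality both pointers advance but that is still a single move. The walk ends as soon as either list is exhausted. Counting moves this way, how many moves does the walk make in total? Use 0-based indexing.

14 moves

i=0 j=0: 7>2, j++
i=0 j=1: 7>4, j++
i=0 j=2: 7<8, i++
i=1 j=2: 11>8, j++
i=1 j=3: 11<12, i++
i=2 j=3: 13>12, j++
i=2 j=4: 13==13 emit, i++,j++
i=3 j=5: 21<23, i++
i=4 j=5: 22<23, i++
i=5 j=5: 27>23, j++
i=5 j=6: 27>24, j++
i=5 j=7: 27==27 emit, i++,j++
i=6 j=8: 29>28, j++
i=6 j=9: 29==29 emit, i++,j++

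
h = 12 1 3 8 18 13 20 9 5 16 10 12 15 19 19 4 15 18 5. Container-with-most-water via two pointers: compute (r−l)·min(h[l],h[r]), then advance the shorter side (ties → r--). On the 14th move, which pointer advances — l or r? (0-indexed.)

r

l=0 r=18: min(12,5)*18=90 best=90 *, r--
l=0 r=17: min(12,18)*17=204 best=204 *, l++
l=1 r=17: min(1,18)*16=16 best=204, l++
l=2 r=17: min(3,18)*15=45 best=204, l++
l=3 r=17: min(8,18)*14=112 best=204, l++
l=4 r=17: min(18,18)*13=234 best=234 *, r--
l=4 r=16: min(18,15)*12=180 best=234, r--
l=4 r=15: min(18,4)*11=44 best=234, r--
l=4 r=14: min(18,19)*10=180 best=234, l++
l=5 r=14: min(13,19)*9=117 best=234, l++
l=6 r=14: min(20,19)*8=152 best=234, r--
l=6 r=13: min(20,19)*7=133 best=234, r--
l=6 r=12: min(20,15)*6=90 best=234, r--
l=6 r=11: min(20,12)*5=60 best=234, r--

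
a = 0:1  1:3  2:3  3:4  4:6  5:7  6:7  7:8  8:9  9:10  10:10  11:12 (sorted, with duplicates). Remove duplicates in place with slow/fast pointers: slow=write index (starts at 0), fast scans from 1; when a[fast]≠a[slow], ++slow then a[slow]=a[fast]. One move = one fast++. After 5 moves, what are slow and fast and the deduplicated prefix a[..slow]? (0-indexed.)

slow=0 fast=1: a[fast]=3≠a[slow]=1 write a[1]=3, slow++,fast++
slow=1 fast=2: a[fast]=3=a[slow] dup, fast++
slow=1 fast=3: a[fast]=4≠a[slow]=3 write a[2]=4, slow++,fast++
slow=2 fast=4: a[fast]=6≠a[slow]=4 write a[3]=6, slow++,fast++
slow=3 fast=5: a[fast]=7≠a[slow]=6 write a[4]=7, slow++,fast++

slow=4, fast=6, prefix=[1, 3, 4, 6, 7]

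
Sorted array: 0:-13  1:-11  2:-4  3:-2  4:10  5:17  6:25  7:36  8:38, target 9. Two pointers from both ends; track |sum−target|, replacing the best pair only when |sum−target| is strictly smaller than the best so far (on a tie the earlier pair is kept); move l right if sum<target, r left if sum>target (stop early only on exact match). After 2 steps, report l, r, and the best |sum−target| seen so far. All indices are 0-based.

l=0 r=8: -13+38=25 d=16 *, r--
l=0 r=7: -13+36=23 d=14 *, r--

l=0, r=6, best |Δ|=14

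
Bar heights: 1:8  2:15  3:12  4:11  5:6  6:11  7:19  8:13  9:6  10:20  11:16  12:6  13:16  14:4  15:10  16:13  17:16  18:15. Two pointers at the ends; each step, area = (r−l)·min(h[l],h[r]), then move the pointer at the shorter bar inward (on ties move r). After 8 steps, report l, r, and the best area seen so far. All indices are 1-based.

l=1 r=18: min(8,15)*17=136 best=136 *, l++
l=2 r=18: min(15,15)*16=240 best=240 *, r--
l=2 r=17: min(15,16)*15=225 best=240, l++
l=3 r=17: min(12,16)*14=168 best=240, l++
l=4 r=17: min(11,16)*13=143 best=240, l++
l=5 r=17: min(6,16)*12=72 best=240, l++
l=6 r=17: min(11,16)*11=121 best=240, l++
l=7 r=17: min(19,16)*10=160 best=240, r--

l=7, r=16, best area=240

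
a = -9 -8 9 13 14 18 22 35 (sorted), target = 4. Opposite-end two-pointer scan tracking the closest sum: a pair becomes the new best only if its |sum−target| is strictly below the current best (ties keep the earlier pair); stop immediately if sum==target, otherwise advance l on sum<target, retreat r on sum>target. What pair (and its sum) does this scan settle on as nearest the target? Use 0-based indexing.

[0,7] -9+35=26 d=22 * → r--
[0,6] -9+22=13 d=9 * → r--
[0,5] -9+18=9 d=5 * → r--
[0,4] -9+14=5 d=1 * → r--
[0,3] -9+13=4 d=0 * → stop

pair (-9, 13) with sum 4 (|Δ|=0)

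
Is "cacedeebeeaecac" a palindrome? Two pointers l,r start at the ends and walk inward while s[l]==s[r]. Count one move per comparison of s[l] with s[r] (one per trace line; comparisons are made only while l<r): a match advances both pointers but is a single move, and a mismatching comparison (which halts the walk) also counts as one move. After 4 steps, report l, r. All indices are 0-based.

[0,14] 'c'=='c' → l++,r--
[1,13] 'a'=='a' → l++,r--
[2,12] 'c'=='c' → l++,r--
[3,11] 'e'=='e' → l++,r--

l=4, r=10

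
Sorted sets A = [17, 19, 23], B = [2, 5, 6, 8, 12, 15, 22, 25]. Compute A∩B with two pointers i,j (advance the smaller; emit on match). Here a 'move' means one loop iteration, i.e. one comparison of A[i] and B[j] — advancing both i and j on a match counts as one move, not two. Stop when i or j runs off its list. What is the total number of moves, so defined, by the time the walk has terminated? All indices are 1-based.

10 moves

[i=1,j=1] 17>2 → j++
[i=1,j=2] 17>5 → j++
[i=1,j=3] 17>6 → j++
[i=1,j=4] 17>8 → j++
[i=1,j=5] 17>12 → j++
[i=1,j=6] 17>15 → j++
[i=1,j=7] 17<22 → i++
[i=2,j=7] 19<22 → i++
[i=3,j=7] 23>22 → j++
[i=3,j=8] 23<25 → i++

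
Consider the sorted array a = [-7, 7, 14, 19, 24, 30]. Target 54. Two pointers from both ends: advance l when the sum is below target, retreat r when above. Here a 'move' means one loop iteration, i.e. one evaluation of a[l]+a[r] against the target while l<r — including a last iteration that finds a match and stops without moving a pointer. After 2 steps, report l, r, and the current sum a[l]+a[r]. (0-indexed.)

[0,5] -7+30=23 <54 → l++
[1,5] 7+30=37 <54 → l++

l=2, r=5, sum=44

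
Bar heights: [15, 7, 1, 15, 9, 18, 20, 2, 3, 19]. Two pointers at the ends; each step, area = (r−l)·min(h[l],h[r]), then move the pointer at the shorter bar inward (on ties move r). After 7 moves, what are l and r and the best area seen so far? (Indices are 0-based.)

l=6, r=8, best area=135

[0,9] min(15,19)*9=135 best=135 * → l++
[1,9] min(7,19)*8=56 best=135 → l++
[2,9] min(1,19)*7=7 best=135 → l++
[3,9] min(15,19)*6=90 best=135 → l++
[4,9] min(9,19)*5=45 best=135 → l++
[5,9] min(18,19)*4=72 best=135 → l++
[6,9] min(20,19)*3=57 best=135 → r--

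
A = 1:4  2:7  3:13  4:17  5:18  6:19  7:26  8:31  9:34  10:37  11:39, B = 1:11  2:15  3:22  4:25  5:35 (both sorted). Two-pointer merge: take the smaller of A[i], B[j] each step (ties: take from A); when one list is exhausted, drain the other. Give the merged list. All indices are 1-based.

[i=1,j=1] A[i]=4<=B[j]=11 take 4 → i++
[i=2,j=1] A[i]=7<=B[j]=11 take 7 → i++
[i=3,j=1] A[i]=13>B[j]=11 take 11 → j++
[i=3,j=2] A[i]=13<=B[j]=15 take 13 → i++
[i=4,j=2] A[i]=17>B[j]=15 take 15 → j++
[i=4,j=3] A[i]=17<=B[j]=22 take 17 → i++
[i=5,j=3] A[i]=18<=B[j]=22 take 18 → i++
[i=6,j=3] A[i]=19<=B[j]=22 take 19 → i++
[i=7,j=3] A[i]=26>B[j]=22 take 22 → j++
[i=7,j=4] A[i]=26>B[j]=25 take 25 → j++
[i=7,j=5] A[i]=26<=B[j]=35 take 26 → i++
[i=8,j=5] A[i]=31<=B[j]=35 take 31 → i++
[i=9,j=5] A[i]=34<=B[j]=35 take 34 → i++
[i=10,j=5] A[i]=37>B[j]=35 take 35 → j++
[i=10,j=6] B done, take A[i]=37 → i++
[i=11,j=6] B done, take A[i]=39 → i++

[4, 7, 11, 13, 15, 17, 18, 19, 22, 25, 26, 31, 34, 35, 37, 39]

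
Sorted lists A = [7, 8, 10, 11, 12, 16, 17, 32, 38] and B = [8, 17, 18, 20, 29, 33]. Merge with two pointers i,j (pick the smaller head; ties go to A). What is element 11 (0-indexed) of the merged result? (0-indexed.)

[i=0,j=0] A[i]=7<=B[j]=8 take 7 → i++
[i=1,j=0] A[i]=8<=B[j]=8 take 8 → i++
[i=2,j=0] A[i]=10>B[j]=8 take 8 → j++
[i=2,j=1] A[i]=10<=B[j]=17 take 10 → i++
[i=3,j=1] A[i]=11<=B[j]=17 take 11 → i++
[i=4,j=1] A[i]=12<=B[j]=17 take 12 → i++
[i=5,j=1] A[i]=16<=B[j]=17 take 16 → i++
[i=6,j=1] A[i]=17<=B[j]=17 take 17 → i++
[i=7,j=1] A[i]=32>B[j]=17 take 17 → j++
[i=7,j=2] A[i]=32>B[j]=18 take 18 → j++
[i=7,j=3] A[i]=32>B[j]=20 take 20 → j++
[i=7,j=4] A[i]=32>B[j]=29 take 29 → j++
[i=7,j=5] A[i]=32<=B[j]=33 take 32 → i++
[i=8,j=5] A[i]=38>B[j]=33 take 33 → j++
[i=8,j=6] B done, take A[i]=38 → i++

merged[11] = 29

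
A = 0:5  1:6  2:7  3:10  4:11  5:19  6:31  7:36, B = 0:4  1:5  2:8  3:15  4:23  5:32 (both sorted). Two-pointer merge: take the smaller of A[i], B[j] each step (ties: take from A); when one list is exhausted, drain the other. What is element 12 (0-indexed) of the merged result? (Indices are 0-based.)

merged[12] = 32

i=0 j=0: A[i]=5>B[j]=4 take 4, j++
i=0 j=1: A[i]=5<=B[j]=5 take 5, i++
i=1 j=1: A[i]=6>B[j]=5 take 5, j++
i=1 j=2: A[i]=6<=B[j]=8 take 6, i++
i=2 j=2: A[i]=7<=B[j]=8 take 7, i++
i=3 j=2: A[i]=10>B[j]=8 take 8, j++
i=3 j=3: A[i]=10<=B[j]=15 take 10, i++
i=4 j=3: A[i]=11<=B[j]=15 take 11, i++
i=5 j=3: A[i]=19>B[j]=15 take 15, j++
i=5 j=4: A[i]=19<=B[j]=23 take 19, i++
i=6 j=4: A[i]=31>B[j]=23 take 23, j++
i=6 j=5: A[i]=31<=B[j]=32 take 31, i++
i=7 j=5: A[i]=36>B[j]=32 take 32, j++
i=7 j=6: B done, take A[i]=36, i++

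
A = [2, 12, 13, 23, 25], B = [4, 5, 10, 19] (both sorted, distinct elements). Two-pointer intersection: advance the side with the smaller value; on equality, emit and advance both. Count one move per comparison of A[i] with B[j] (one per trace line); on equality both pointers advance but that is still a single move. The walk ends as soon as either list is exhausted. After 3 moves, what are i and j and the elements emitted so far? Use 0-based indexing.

i=1, j=2, emitted=[]

i=0 j=0: 2<4, i++
i=1 j=0: 12>4, j++
i=1 j=1: 12>5, j++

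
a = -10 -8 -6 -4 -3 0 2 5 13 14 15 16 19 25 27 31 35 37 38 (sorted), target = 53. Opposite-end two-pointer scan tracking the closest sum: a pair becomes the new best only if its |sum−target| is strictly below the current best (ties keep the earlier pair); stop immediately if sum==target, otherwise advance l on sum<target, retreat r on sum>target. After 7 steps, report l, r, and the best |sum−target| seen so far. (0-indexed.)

[0,18] -10+38=28 d=25 * → l++
[1,18] -8+38=30 d=23 * → l++
[2,18] -6+38=32 d=21 * → l++
[3,18] -4+38=34 d=19 * → l++
[4,18] -3+38=35 d=18 * → l++
[5,18] 0+38=38 d=15 * → l++
[6,18] 2+38=40 d=13 * → l++

l=7, r=18, best |Δ|=13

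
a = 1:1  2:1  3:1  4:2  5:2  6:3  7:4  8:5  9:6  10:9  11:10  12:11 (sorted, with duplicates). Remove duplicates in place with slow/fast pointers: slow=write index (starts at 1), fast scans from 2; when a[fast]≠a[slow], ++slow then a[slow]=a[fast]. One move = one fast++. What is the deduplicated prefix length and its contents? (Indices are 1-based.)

length 9; prefix = [1, 2, 3, 4, 5, 6, 9, 10, 11]

slow=1 fast=2: a[fast]=1=a[slow] dup, fast++
slow=1 fast=3: a[fast]=1=a[slow] dup, fast++
slow=1 fast=4: a[fast]=2≠a[slow]=1 write a[2]=2, slow++,fast++
slow=2 fast=5: a[fast]=2=a[slow] dup, fast++
slow=2 fast=6: a[fast]=3≠a[slow]=2 write a[3]=3, slow++,fast++
slow=3 fast=7: a[fast]=4≠a[slow]=3 write a[4]=4, slow++,fast++
slow=4 fast=8: a[fast]=5≠a[slow]=4 write a[5]=5, slow++,fast++
slow=5 fast=9: a[fast]=6≠a[slow]=5 write a[6]=6, slow++,fast++
slow=6 fast=10: a[fast]=9≠a[slow]=6 write a[7]=9, slow++,fast++
slow=7 fast=11: a[fast]=10≠a[slow]=9 write a[8]=10, slow++,fast++
slow=8 fast=12: a[fast]=11≠a[slow]=10 write a[9]=11, slow++,fast++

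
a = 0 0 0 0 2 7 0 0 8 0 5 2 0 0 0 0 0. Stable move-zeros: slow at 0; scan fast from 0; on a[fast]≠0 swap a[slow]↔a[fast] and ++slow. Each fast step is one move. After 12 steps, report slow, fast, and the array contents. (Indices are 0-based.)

(s=0,f=0) a[fast]=0 → fast++
(s=0,f=1) a[fast]=0 → fast++
(s=0,f=2) a[fast]=0 → fast++
(s=0,f=3) a[fast]=0 → fast++
(s=0,f=4) a[fast]=2≠0 swap→a[0]=2 → slow++,fast++
(s=1,f=5) a[fast]=7≠0 swap→a[1]=7 → slow++,fast++
(s=2,f=6) a[fast]=0 → fast++
(s=2,f=7) a[fast]=0 → fast++
(s=2,f=8) a[fast]=8≠0 swap→a[2]=8 → slow++,fast++
(s=3,f=9) a[fast]=0 → fast++
(s=3,f=10) a[fast]=5≠0 swap→a[3]=5 → slow++,fast++
(s=4,f=11) a[fast]=2≠0 swap→a[4]=2 → slow++,fast++

slow=5, fast=12, a=[2, 7, 8, 5, 2, 0, 0, 0, 0, 0, 0, 0, 0, 0, 0, 0, 0]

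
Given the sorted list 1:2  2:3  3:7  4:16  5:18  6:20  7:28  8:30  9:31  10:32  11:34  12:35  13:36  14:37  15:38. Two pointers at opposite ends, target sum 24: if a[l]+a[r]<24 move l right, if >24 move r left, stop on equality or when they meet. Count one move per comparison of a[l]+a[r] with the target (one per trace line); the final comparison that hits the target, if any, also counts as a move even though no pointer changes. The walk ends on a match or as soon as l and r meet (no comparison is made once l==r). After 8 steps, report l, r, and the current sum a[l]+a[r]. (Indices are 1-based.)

l=1, r=7, sum=30

[1,15] 2+38=40 >24 → r--
[1,14] 2+37=39 >24 → r--
[1,13] 2+36=38 >24 → r--
[1,12] 2+35=37 >24 → r--
[1,11] 2+34=36 >24 → r--
[1,10] 2+32=34 >24 → r--
[1,9] 2+31=33 >24 → r--
[1,8] 2+30=32 >24 → r--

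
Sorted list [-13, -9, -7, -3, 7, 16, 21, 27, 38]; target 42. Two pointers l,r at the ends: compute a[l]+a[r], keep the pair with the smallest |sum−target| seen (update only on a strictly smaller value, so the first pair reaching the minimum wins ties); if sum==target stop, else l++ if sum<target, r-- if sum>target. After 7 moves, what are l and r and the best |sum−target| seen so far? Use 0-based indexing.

[0,8] -13+38=25 d=17 * → l++
[1,8] -9+38=29 d=13 * → l++
[2,8] -7+38=31 d=11 * → l++
[3,8] -3+38=35 d=7 * → l++
[4,8] 7+38=45 d=3 * → r--
[4,7] 7+27=34 d=8 → l++
[5,7] 16+27=43 d=1 * → r--

l=5, r=6, best |Δ|=1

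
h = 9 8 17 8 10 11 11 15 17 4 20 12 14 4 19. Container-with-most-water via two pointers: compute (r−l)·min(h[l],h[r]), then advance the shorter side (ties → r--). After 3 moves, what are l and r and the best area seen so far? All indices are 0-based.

l=3, r=14, best area=204

l=0 r=14: min(9,19)*14=126 best=126 *, l++
l=1 r=14: min(8,19)*13=104 best=126, l++
l=2 r=14: min(17,19)*12=204 best=204 *, l++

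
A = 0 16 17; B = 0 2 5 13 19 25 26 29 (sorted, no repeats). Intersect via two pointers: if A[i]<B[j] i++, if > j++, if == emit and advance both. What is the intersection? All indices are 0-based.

[i=0,j=0] 0==0 emit → i++,j++
[i=1,j=1] 16>2 → j++
[i=1,j=2] 16>5 → j++
[i=1,j=3] 16>13 → j++
[i=1,j=4] 16<19 → i++
[i=2,j=4] 17<19 → i++

intersection = [0]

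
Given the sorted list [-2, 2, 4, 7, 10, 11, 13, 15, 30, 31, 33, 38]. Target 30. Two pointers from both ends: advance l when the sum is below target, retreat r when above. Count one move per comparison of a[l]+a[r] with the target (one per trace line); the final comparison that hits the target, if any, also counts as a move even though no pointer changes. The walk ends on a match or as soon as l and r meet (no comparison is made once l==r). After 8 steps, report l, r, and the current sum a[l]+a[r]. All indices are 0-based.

l=0 r=11: -2+38=36 >30, r--
l=0 r=10: -2+33=31 >30, r--
l=0 r=9: -2+31=29 <30, l++
l=1 r=9: 2+31=33 >30, r--
l=1 r=8: 2+30=32 >30, r--
l=1 r=7: 2+15=17 <30, l++
l=2 r=7: 4+15=19 <30, l++
l=3 r=7: 7+15=22 <30, l++

l=4, r=7, sum=25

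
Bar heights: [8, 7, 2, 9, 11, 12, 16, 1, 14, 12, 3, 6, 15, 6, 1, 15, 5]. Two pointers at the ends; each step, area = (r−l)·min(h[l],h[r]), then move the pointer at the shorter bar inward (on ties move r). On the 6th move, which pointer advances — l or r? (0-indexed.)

l=0 r=16: min(8,5)*16=80 best=80 *, r--
l=0 r=15: min(8,15)*15=120 best=120 *, l++
l=1 r=15: min(7,15)*14=98 best=120, l++
l=2 r=15: min(2,15)*13=26 best=120, l++
l=3 r=15: min(9,15)*12=108 best=120, l++
l=4 r=15: min(11,15)*11=121 best=121 *, l++

l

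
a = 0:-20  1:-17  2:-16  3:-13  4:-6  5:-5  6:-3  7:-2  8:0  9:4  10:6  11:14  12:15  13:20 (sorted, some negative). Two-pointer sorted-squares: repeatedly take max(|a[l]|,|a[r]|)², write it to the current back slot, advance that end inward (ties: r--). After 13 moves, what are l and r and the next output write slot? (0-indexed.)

[0,13] |-20|<=|20| out[13]=400 → r--
[0,12] |-20|>|15| out[12]=400 → l++
[1,12] |-17|>|15| out[11]=289 → l++
[2,12] |-16|>|15| out[10]=256 → l++
[3,12] |-13|<=|15| out[9]=225 → r--
[3,11] |-13|<=|14| out[8]=196 → r--
[3,10] |-13|>|6| out[7]=169 → l++
[4,10] |-6|<=|6| out[6]=36 → r--
[4,9] |-6|>|4| out[5]=36 → l++
[5,9] |-5|>|4| out[4]=25 → l++
[6,9] |-3|<=|4| out[3]=16 → r--
[6,8] |-3|>|0| out[2]=9 → l++
[7,8] |-2|>|0| out[1]=4 → l++

l=8, r=8, next write slot=0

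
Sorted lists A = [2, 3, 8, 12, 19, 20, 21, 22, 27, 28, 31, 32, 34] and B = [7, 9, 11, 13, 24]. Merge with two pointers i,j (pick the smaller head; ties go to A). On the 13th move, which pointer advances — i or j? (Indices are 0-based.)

i=0 j=0: A[i]=2<=B[j]=7 take 2, i++
i=1 j=0: A[i]=3<=B[j]=7 take 3, i++
i=2 j=0: A[i]=8>B[j]=7 take 7, j++
i=2 j=1: A[i]=8<=B[j]=9 take 8, i++
i=3 j=1: A[i]=12>B[j]=9 take 9, j++
i=3 j=2: A[i]=12>B[j]=11 take 11, j++
i=3 j=3: A[i]=12<=B[j]=13 take 12, i++
i=4 j=3: A[i]=19>B[j]=13 take 13, j++
i=4 j=4: A[i]=19<=B[j]=24 take 19, i++
i=5 j=4: A[i]=20<=B[j]=24 take 20, i++
i=6 j=4: A[i]=21<=B[j]=24 take 21, i++
i=7 j=4: A[i]=22<=B[j]=24 take 22, i++
i=8 j=4: A[i]=27>B[j]=24 take 24, j++

j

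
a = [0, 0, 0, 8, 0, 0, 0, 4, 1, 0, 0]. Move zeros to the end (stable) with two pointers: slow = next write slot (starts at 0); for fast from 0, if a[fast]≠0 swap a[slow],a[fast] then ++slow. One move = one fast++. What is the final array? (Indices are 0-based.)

(s=0,f=0) a[fast]=0 → fast++
(s=0,f=1) a[fast]=0 → fast++
(s=0,f=2) a[fast]=0 → fast++
(s=0,f=3) a[fast]=8≠0 swap→a[0]=8 → slow++,fast++
(s=1,f=4) a[fast]=0 → fast++
(s=1,f=5) a[fast]=0 → fast++
(s=1,f=6) a[fast]=0 → fast++
(s=1,f=7) a[fast]=4≠0 swap→a[1]=4 → slow++,fast++
(s=2,f=8) a[fast]=1≠0 swap→a[2]=1 → slow++,fast++
(s=3,f=9) a[fast]=0 → fast++
(s=3,f=10) a[fast]=0 → fast++

[8, 4, 1, 0, 0, 0, 0, 0, 0, 0, 0]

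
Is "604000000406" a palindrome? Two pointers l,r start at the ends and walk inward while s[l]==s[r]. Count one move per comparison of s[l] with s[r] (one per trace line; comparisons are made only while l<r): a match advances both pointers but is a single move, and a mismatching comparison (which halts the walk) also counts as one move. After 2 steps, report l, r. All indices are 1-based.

[1,12] '6'=='6' → l++,r--
[2,11] '0'=='0' → l++,r--

l=3, r=10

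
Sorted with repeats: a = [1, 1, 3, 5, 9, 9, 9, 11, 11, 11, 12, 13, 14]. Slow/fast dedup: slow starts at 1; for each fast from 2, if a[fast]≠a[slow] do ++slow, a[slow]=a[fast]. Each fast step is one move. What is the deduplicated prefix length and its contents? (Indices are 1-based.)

(s=1,f=2) a[fast]=1=a[slow] dup → fast++
(s=1,f=3) a[fast]=3≠a[slow]=1 write a[2]=3 → slow++,fast++
(s=2,f=4) a[fast]=5≠a[slow]=3 write a[3]=5 → slow++,fast++
(s=3,f=5) a[fast]=9≠a[slow]=5 write a[4]=9 → slow++,fast++
(s=4,f=6) a[fast]=9=a[slow] dup → fast++
(s=4,f=7) a[fast]=9=a[slow] dup → fast++
(s=4,f=8) a[fast]=11≠a[slow]=9 write a[5]=11 → slow++,fast++
(s=5,f=9) a[fast]=11=a[slow] dup → fast++
(s=5,f=10) a[fast]=11=a[slow] dup → fast++
(s=5,f=11) a[fast]=12≠a[slow]=11 write a[6]=12 → slow++,fast++
(s=6,f=12) a[fast]=13≠a[slow]=12 write a[7]=13 → slow++,fast++
(s=7,f=13) a[fast]=14≠a[slow]=13 write a[8]=14 → slow++,fast++

length 8; prefix = [1, 3, 5, 9, 11, 12, 13, 14]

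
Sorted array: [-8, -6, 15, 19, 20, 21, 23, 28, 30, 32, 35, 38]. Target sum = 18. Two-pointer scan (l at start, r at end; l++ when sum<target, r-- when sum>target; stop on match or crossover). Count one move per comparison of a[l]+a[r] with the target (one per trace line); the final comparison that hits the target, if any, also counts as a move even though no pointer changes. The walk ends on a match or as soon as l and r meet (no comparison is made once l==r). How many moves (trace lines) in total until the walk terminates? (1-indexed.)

11 moves

[1,12] -8+38=30 >18 → r--
[1,11] -8+35=27 >18 → r--
[1,10] -8+32=24 >18 → r--
[1,9] -8+30=22 >18 → r--
[1,8] -8+28=20 >18 → r--
[1,7] -8+23=15 <18 → l++
[2,7] -6+23=17 <18 → l++
[3,7] 15+23=38 >18 → r--
[3,6] 15+21=36 >18 → r--
[3,5] 15+20=35 >18 → r--
[3,4] 15+19=34 >18 → r--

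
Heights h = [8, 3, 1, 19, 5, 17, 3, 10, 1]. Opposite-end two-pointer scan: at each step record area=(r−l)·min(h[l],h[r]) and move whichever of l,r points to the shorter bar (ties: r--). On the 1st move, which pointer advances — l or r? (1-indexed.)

r

[1,9] min(8,1)*8=8 best=8 * → r--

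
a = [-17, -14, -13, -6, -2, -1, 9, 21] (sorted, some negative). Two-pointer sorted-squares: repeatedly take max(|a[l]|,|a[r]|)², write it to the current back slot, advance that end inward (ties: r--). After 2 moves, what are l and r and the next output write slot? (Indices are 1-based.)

[1,8] |-17|<=|21| out[8]=441 → r--
[1,7] |-17|>|9| out[7]=289 → l++

l=2, r=7, next write slot=6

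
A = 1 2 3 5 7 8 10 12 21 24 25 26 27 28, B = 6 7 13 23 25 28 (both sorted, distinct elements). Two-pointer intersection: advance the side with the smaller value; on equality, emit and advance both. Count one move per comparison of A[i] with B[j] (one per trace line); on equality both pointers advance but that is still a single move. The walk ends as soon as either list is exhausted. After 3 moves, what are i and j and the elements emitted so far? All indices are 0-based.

[i=0,j=0] 1<6 → i++
[i=1,j=0] 2<6 → i++
[i=2,j=0] 3<6 → i++

i=3, j=0, emitted=[]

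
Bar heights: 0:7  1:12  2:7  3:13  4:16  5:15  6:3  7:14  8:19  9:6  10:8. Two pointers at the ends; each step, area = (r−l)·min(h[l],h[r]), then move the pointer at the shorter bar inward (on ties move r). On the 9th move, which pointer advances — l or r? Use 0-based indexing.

l=0 r=10: min(7,8)*10=70 best=70 *, l++
l=1 r=10: min(12,8)*9=72 best=72 *, r--
l=1 r=9: min(12,6)*8=48 best=72, r--
l=1 r=8: min(12,19)*7=84 best=84 *, l++
l=2 r=8: min(7,19)*6=42 best=84, l++
l=3 r=8: min(13,19)*5=65 best=84, l++
l=4 r=8: min(16,19)*4=64 best=84, l++
l=5 r=8: min(15,19)*3=45 best=84, l++
l=6 r=8: min(3,19)*2=6 best=84, l++

l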